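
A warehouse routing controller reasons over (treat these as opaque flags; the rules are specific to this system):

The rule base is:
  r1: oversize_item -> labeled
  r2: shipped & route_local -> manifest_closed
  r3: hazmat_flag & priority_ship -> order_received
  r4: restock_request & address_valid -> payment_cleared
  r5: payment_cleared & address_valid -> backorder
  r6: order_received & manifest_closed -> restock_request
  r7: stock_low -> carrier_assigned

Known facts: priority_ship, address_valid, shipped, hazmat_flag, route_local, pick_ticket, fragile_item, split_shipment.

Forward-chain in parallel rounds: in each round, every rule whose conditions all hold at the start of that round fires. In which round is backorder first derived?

4

Round 1 fires r2, r3, giving manifest_closed, order_received.
Round 2 fires r6, giving restock_request.
Round 3 fires r4, giving payment_cleared.
Round 4 fires r5, giving backorder.
backorder first appears in round 4.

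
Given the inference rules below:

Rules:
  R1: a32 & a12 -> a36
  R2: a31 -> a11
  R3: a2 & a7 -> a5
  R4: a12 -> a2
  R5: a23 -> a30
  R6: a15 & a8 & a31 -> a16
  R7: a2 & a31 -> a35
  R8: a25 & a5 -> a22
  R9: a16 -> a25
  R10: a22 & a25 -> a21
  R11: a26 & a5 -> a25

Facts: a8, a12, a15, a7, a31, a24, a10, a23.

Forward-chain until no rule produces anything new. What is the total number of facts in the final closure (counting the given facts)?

Round 1: R2 [a31 -> a11]; R4 [a12 -> a2]; R5 [a23 -> a30]; R6 [a15 & a8 & a31 -> a16]. New: a11, a2, a30, a16.
Round 2: R3 [a2 & a7 -> a5]; R7 [a2 & a31 -> a35]; R9 [a16 -> a25]. New: a5, a35, a25.
Round 3: R8 [a25 & a5 -> a22]. New: a22.
Round 4: R10 [a22 & a25 -> a21]. New: a21.
Closure: {a10, a11, a12, a15, a16, a2, a21, a22, a23, a24, a25, a30, a31, a35, a5, a7, a8} — 17 facts.

17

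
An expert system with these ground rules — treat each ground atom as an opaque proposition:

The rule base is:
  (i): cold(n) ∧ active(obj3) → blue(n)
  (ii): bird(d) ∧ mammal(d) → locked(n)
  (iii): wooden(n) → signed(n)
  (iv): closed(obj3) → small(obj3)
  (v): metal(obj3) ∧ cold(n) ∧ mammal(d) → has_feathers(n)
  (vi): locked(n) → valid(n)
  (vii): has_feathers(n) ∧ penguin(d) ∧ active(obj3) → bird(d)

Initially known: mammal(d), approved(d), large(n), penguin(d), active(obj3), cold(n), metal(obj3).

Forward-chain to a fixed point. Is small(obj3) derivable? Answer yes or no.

no

Round 1: (i) [cold(n) ∧ active(obj3) → blue(n)]; (v) [metal(obj3) ∧ cold(n) ∧ mammal(d) → has_feathers(n)]. New: blue(n), has_feathers(n).
Round 2: (vii) [has_feathers(n) ∧ penguin(d) ∧ active(obj3) → bird(d)]. New: bird(d).
Round 3: (ii) [bird(d) ∧ mammal(d) → locked(n)]. New: locked(n).
Round 4: (vi) [locked(n) → valid(n)]. New: valid(n).
Fixed point reached. small(obj3) is concluded only by (iv); (iv) needs closed(obj3) (never derived).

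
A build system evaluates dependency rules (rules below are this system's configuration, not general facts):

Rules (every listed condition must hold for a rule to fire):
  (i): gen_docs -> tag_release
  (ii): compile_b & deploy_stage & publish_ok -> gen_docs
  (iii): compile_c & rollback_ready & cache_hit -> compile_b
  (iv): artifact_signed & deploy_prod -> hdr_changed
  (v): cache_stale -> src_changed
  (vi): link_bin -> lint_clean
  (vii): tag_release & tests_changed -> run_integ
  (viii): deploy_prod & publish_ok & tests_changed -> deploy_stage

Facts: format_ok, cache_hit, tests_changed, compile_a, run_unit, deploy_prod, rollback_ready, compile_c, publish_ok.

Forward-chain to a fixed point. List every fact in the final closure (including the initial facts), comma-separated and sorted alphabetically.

cache_hit, compile_a, compile_b, compile_c, deploy_prod, deploy_stage, format_ok, gen_docs, publish_ok, rollback_ready, run_integ, run_unit, tag_release, tests_changed

Round 1 — (iii), (viii), derive compile_b, deploy_stage.
Round 2 — (ii), derive gen_docs.
Round 3 — (i), derive tag_release.
Round 4 — (vii), derive run_integ.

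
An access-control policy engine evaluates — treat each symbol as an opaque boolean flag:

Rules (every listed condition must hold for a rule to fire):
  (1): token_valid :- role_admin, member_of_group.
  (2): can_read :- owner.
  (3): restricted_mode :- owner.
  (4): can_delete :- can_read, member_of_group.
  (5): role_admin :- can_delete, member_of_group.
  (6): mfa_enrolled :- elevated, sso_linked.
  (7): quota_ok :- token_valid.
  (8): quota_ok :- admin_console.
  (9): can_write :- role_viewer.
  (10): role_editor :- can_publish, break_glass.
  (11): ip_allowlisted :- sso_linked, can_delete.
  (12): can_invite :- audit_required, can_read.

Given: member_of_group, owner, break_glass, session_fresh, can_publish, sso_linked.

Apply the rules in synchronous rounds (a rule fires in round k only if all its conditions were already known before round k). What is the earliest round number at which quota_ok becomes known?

5

Round 1 fires (2), (3), (10), giving can_read, restricted_mode, role_editor.
Round 2 fires (4), giving can_delete.
Round 3 fires (5), (11), giving role_admin, ip_allowlisted.
Round 4 fires (1), giving token_valid.
Round 5 fires (7), giving quota_ok.
quota_ok first appears in round 5.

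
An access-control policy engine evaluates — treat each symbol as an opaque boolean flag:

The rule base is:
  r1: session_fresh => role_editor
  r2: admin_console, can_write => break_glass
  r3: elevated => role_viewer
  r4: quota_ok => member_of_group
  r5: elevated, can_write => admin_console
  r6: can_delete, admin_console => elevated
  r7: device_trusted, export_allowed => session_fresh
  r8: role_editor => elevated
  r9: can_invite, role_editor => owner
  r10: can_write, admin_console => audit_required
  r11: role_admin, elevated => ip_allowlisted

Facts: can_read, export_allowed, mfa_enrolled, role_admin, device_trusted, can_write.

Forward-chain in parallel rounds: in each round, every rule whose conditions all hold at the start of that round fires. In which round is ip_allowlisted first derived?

4

Round 1: r7 [device_trusted, export_allowed => session_fresh]. Adds session_fresh.
Round 2: r1 [session_fresh => role_editor]. Adds role_editor.
Round 3: r8 [role_editor => elevated]. Adds elevated.
Round 4: r3 [elevated => role_viewer]; r5 [elevated, can_write => admin_console]; r11 [role_admin, elevated => ip_allowlisted]. Adds role_viewer, admin_console, ip_allowlisted.
ip_allowlisted first appears in round 4.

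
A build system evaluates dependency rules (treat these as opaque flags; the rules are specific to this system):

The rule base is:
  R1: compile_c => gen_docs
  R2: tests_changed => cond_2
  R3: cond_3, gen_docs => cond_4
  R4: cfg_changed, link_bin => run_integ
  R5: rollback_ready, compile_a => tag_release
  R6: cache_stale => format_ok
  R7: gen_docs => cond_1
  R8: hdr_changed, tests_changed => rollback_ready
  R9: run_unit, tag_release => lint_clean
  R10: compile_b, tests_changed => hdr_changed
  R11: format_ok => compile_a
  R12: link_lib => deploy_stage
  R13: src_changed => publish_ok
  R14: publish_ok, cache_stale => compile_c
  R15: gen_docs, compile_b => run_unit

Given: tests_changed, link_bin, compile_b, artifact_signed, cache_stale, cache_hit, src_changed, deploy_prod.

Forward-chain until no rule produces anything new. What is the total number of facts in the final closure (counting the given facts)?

Round 1: R2 [tests_changed => cond_2]; R6 [cache_stale => format_ok]; R10 [compile_b, tests_changed => hdr_changed]; R13 [src_changed => publish_ok]. Adds cond_2, format_ok, hdr_changed, publish_ok.
Round 2: R8 [hdr_changed, tests_changed => rollback_ready]; R11 [format_ok => compile_a]; R14 [publish_ok, cache_stale => compile_c]. Adds rollback_ready, compile_a, compile_c.
Round 3: R1 [compile_c => gen_docs]; R5 [rollback_ready, compile_a => tag_release]. Adds gen_docs, tag_release.
Round 4: R7 [gen_docs => cond_1]; R15 [gen_docs, compile_b => run_unit]. Adds cond_1, run_unit.
Round 5: R9 [run_unit, tag_release => lint_clean]. Adds lint_clean.
Closure: {artifact_signed, cache_hit, cache_stale, compile_a, compile_b, compile_c, cond_1, cond_2, deploy_prod, format_ok, gen_docs, hdr_changed, link_bin, lint_clean, publish_ok, rollback_ready, run_unit, src_changed, tag_release, tests_changed} — 20 facts.

20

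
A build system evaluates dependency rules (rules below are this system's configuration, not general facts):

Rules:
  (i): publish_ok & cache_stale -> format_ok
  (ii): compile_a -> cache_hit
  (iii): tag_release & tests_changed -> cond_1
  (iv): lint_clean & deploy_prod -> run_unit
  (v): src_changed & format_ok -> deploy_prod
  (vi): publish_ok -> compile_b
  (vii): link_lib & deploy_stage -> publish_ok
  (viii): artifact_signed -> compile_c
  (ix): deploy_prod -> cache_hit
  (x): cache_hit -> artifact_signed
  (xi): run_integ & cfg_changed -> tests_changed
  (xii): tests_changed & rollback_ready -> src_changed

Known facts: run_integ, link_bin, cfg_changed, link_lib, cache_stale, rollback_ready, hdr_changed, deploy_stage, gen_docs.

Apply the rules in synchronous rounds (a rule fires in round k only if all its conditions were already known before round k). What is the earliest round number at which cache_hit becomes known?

4

Round 1: (vii) [link_lib & deploy_stage -> publish_ok]; (xi) [run_integ & cfg_changed -> tests_changed]. New: publish_ok, tests_changed.
Round 2: (i) [publish_ok & cache_stale -> format_ok]; (vi) [publish_ok -> compile_b]; (xii) [tests_changed & rollback_ready -> src_changed]. New: format_ok, compile_b, src_changed.
Round 3: (v) [src_changed & format_ok -> deploy_prod]. New: deploy_prod.
Round 4: (ix) [deploy_prod -> cache_hit]. New: cache_hit.
cache_hit first appears in round 4.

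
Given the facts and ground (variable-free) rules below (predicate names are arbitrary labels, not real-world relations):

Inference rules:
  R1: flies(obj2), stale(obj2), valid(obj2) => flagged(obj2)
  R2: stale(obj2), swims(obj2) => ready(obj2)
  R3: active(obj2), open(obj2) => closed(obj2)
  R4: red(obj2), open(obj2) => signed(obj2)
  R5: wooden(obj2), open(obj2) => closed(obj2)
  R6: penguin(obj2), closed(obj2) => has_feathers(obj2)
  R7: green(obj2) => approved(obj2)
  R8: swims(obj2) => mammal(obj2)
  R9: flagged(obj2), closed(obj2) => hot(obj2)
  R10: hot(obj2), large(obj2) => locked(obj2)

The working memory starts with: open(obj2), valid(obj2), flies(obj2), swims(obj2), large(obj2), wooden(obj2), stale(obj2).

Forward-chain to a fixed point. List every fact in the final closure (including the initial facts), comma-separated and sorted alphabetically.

closed(obj2), flagged(obj2), flies(obj2), hot(obj2), large(obj2), locked(obj2), mammal(obj2), open(obj2), ready(obj2), stale(obj2), swims(obj2), valid(obj2), wooden(obj2)

Round 1: R1 [flies(obj2), stale(obj2), valid(obj2) => flagged(obj2)]; R2 [stale(obj2), swims(obj2) => ready(obj2)]; R5 [wooden(obj2), open(obj2) => closed(obj2)]; R8 [swims(obj2) => mammal(obj2)]. Adds flagged(obj2), ready(obj2), closed(obj2), mammal(obj2).
Round 2: R9 [flagged(obj2), closed(obj2) => hot(obj2)]. Adds hot(obj2).
Round 3: R10 [hot(obj2), large(obj2) => locked(obj2)]. Adds locked(obj2).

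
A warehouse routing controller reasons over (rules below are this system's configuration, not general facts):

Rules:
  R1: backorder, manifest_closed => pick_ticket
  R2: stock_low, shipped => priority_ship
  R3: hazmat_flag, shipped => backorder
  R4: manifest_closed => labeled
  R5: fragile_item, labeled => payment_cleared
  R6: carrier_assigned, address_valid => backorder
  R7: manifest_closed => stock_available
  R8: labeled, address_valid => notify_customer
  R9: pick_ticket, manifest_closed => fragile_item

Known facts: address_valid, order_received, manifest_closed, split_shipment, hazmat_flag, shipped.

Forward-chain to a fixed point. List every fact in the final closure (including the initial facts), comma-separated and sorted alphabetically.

Round 1: R3 [hazmat_flag, shipped => backorder]; R4 [manifest_closed => labeled]; R7 [manifest_closed => stock_available]. New: backorder, labeled, stock_available.
Round 2: R1 [backorder, manifest_closed => pick_ticket]; R8 [labeled, address_valid => notify_customer]. New: pick_ticket, notify_customer.
Round 3: R9 [pick_ticket, manifest_closed => fragile_item]. New: fragile_item.
Round 4: R5 [fragile_item, labeled => payment_cleared]. New: payment_cleared.

address_valid, backorder, fragile_item, hazmat_flag, labeled, manifest_closed, notify_customer, order_received, payment_cleared, pick_ticket, shipped, split_shipment, stock_available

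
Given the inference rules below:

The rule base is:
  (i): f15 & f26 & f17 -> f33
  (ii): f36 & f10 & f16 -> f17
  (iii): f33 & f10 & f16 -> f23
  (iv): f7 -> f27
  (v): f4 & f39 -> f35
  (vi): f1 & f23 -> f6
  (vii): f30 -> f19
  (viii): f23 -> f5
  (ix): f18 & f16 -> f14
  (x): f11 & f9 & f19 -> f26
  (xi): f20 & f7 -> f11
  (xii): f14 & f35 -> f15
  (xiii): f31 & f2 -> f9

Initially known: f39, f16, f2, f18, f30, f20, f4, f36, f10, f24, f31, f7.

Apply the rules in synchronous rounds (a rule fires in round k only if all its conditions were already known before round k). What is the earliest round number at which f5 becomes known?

[1] (ii) [f36 & f10 & f16 -> f17]; (iv) [f7 -> f27]; (v) [f4 & f39 -> f35]; (vii) [f30 -> f19]; (ix) [f18 & f16 -> f14]; (xi) [f20 & f7 -> f11]; (xiii) [f31 & f2 -> f9]. ⇒ new: f17, f27, f35, f19, f14, f11, f9.
[2] (x) [f11 & f9 & f19 -> f26]; (xii) [f14 & f35 -> f15]. ⇒ new: f26, f15.
[3] (i) [f15 & f26 & f17 -> f33]. ⇒ new: f33.
[4] (iii) [f33 & f10 & f16 -> f23]. ⇒ new: f23.
[5] (viii) [f23 -> f5]. ⇒ new: f5.
f5 first appears in round 5.

5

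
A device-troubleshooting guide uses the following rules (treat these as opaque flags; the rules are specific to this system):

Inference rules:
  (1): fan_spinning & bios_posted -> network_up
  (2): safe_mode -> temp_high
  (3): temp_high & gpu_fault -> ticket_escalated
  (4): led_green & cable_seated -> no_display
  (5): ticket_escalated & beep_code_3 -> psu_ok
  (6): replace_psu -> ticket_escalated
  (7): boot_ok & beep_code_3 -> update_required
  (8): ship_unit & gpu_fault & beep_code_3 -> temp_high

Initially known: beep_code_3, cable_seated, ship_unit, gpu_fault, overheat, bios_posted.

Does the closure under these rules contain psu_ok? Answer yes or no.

Round 1 — (8), derive temp_high.
Round 2 — (3), derive ticket_escalated.
Round 3 — (5), derive psu_ok.
psu_ok appears in round 3, so it is derivable.

yes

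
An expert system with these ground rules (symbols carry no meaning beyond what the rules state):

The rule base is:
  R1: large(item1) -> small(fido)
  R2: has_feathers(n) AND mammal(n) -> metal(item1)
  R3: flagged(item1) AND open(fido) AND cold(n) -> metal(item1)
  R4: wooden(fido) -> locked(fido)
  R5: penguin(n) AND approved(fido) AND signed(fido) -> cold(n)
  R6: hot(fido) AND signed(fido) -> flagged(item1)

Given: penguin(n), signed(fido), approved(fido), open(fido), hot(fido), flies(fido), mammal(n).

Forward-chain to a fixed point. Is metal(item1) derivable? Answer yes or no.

yes

Round 1: R5 [penguin(n) AND approved(fido) AND signed(fido) -> cold(n)]; R6 [hot(fido) AND signed(fido) -> flagged(item1)]. New: cold(n), flagged(item1).
Round 2: R3 [flagged(item1) AND open(fido) AND cold(n) -> metal(item1)]. New: metal(item1).
metal(item1) appears in round 2, so it is derivable.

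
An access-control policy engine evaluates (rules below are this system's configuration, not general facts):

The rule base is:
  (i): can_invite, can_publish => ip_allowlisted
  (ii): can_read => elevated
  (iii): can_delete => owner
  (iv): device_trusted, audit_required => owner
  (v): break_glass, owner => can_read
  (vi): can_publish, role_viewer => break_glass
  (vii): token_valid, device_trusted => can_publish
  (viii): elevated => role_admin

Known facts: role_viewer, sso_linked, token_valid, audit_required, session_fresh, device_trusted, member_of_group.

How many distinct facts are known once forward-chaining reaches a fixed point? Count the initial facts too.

13

Round 1: (iv) [device_trusted, audit_required => owner]; (vii) [token_valid, device_trusted => can_publish]. Adds owner, can_publish.
Round 2: (vi) [can_publish, role_viewer => break_glass]. Adds break_glass.
Round 3: (v) [break_glass, owner => can_read]. Adds can_read.
Round 4: (ii) [can_read => elevated]. Adds elevated.
Round 5: (viii) [elevated => role_admin]. Adds role_admin.
Closure: {audit_required, break_glass, can_publish, can_read, device_trusted, elevated, member_of_group, owner, role_admin, role_viewer, session_fresh, sso_linked, token_valid} — 13 facts.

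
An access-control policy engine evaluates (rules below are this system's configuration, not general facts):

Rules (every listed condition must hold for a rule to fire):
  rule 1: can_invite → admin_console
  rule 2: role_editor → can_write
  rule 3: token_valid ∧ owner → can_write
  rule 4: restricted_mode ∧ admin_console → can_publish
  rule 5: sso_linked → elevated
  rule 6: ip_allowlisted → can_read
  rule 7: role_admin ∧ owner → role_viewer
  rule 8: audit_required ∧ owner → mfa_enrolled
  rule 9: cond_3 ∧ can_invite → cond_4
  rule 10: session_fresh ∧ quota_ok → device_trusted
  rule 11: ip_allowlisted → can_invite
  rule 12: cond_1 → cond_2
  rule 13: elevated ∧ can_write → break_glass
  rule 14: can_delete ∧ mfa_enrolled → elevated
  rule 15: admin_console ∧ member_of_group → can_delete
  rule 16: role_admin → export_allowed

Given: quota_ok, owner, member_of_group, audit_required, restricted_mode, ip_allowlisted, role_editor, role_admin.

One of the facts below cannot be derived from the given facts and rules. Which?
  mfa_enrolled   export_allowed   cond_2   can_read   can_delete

Round 1: rule 2 [role_editor → can_write]; rule 6 [ip_allowlisted → can_read]; rule 7 [role_admin ∧ owner → role_viewer]; rule 8 [audit_required ∧ owner → mfa_enrolled]; rule 11 [ip_allowlisted → can_invite]; rule 16 [role_admin → export_allowed]. New: can_write, can_read, role_viewer, mfa_enrolled, can_invite, export_allowed.
Round 2: rule 1 [can_invite → admin_console]. New: admin_console.
Round 3: rule 4 [restricted_mode ∧ admin_console → can_publish]; rule 15 [admin_console ∧ member_of_group → can_delete]. New: can_publish, can_delete.
Round 4: rule 14 [can_delete ∧ mfa_enrolled → elevated]. New: elevated.
Round 5: rule 13 [elevated ∧ can_write → break_glass]. New: break_glass.
Derived: can_delete (round 3), mfa_enrolled (round 1), can_read (round 1), export_allowed (round 1). cond_2 never appears in any round.

cond_2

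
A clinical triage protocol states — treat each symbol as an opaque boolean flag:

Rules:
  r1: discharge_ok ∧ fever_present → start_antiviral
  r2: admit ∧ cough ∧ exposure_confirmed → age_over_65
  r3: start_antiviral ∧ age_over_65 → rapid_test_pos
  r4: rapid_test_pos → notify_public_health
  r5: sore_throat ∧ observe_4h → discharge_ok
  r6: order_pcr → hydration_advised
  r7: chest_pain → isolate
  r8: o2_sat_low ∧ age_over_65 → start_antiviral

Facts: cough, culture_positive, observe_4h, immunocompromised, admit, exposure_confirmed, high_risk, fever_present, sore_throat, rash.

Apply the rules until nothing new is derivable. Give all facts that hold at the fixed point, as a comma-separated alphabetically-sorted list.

Round 1 — r2, r5, derive age_over_65, discharge_ok.
Round 2 — r1, derive start_antiviral.
Round 3 — r3, derive rapid_test_pos.
Round 4 — r4, derive notify_public_health.

admit, age_over_65, cough, culture_positive, discharge_ok, exposure_confirmed, fever_present, high_risk, immunocompromised, notify_public_health, observe_4h, rapid_test_pos, rash, sore_throat, start_antiviral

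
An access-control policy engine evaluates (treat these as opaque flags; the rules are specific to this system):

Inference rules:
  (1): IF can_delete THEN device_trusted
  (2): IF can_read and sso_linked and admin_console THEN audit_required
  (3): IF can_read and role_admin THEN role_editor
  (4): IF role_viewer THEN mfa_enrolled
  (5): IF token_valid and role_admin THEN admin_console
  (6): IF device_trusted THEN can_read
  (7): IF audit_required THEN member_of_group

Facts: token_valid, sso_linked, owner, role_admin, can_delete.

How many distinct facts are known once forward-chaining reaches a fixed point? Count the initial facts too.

Round 1 — (1), (5), derive device_trusted, admin_console.
Round 2 — (6), derive can_read.
Round 3 — (2), (3), derive audit_required, role_editor.
Round 4 — (7), derive member_of_group.
Closure: {admin_console, audit_required, can_delete, can_read, device_trusted, member_of_group, owner, role_admin, role_editor, sso_linked, token_valid} — 11 facts.

11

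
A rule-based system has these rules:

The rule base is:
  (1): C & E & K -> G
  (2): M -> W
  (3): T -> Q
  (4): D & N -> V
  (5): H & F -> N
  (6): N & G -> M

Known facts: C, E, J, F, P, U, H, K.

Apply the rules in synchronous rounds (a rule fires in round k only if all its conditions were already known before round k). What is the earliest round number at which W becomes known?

Round 1 fires (1), (5), giving G, N.
Round 2 fires (6), giving M.
Round 3 fires (2), giving W.
W first appears in round 3.

3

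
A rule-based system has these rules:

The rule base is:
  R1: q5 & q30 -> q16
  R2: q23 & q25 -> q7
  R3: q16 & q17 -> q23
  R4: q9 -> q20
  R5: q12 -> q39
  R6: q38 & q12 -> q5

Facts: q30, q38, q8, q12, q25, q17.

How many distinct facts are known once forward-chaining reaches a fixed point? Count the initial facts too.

11

Round 1 fires R5, R6, giving q39, q5.
Round 2 fires R1, giving q16.
Round 3 fires R3, giving q23.
Round 4 fires R2, giving q7.
Closure: {q12, q16, q17, q23, q25, q30, q38, q39, q5, q7, q8} — 11 facts.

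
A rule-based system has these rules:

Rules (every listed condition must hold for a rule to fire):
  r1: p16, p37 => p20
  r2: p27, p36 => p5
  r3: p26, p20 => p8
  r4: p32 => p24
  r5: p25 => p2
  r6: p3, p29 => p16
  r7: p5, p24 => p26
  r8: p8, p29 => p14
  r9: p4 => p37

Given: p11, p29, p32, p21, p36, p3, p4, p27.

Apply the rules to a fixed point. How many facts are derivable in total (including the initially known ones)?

[1] r2 [p27, p36 => p5]; r4 [p32 => p24]; r6 [p3, p29 => p16]; r9 [p4 => p37]. ⇒ new: p5, p24, p16, p37.
[2] r1 [p16, p37 => p20]; r7 [p5, p24 => p26]. ⇒ new: p20, p26.
[3] r3 [p26, p20 => p8]. ⇒ new: p8.
[4] r8 [p8, p29 => p14]. ⇒ new: p14.
Closure: {p11, p14, p16, p20, p21, p24, p26, p27, p29, p3, p32, p36, p37, p4, p5, p8} — 16 facts.

16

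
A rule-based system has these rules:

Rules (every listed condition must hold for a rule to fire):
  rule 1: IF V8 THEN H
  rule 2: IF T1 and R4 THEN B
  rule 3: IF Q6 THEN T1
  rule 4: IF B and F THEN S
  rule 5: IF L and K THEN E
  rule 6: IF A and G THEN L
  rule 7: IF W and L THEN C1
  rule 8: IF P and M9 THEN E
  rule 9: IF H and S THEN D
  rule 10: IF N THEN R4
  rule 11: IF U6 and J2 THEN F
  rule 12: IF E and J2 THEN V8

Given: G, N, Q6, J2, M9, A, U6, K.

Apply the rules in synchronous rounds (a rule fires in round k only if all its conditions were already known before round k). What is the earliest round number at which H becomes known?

4

Round 1 fires rule 3, rule 6, rule 10, rule 11, giving T1, L, R4, F.
Round 2 fires rule 2, rule 5, giving B, E.
Round 3 fires rule 4, rule 12, giving S, V8.
Round 4 fires rule 1, giving H.
H first appears in round 4.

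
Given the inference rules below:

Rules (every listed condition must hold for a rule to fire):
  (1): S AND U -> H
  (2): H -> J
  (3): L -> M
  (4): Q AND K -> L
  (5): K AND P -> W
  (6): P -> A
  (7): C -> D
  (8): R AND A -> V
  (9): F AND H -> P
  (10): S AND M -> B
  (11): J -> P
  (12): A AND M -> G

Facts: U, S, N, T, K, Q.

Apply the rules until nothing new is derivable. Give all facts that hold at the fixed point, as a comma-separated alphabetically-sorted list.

A, B, G, H, J, K, L, M, N, P, Q, S, T, U, W

[1] (1) [S AND U -> H]; (4) [Q AND K -> L]. ⇒ new: H, L.
[2] (2) [H -> J]; (3) [L -> M]. ⇒ new: J, M.
[3] (10) [S AND M -> B]; (11) [J -> P]. ⇒ new: B, P.
[4] (5) [K AND P -> W]; (6) [P -> A]. ⇒ new: W, A.
[5] (12) [A AND M -> G]. ⇒ new: G.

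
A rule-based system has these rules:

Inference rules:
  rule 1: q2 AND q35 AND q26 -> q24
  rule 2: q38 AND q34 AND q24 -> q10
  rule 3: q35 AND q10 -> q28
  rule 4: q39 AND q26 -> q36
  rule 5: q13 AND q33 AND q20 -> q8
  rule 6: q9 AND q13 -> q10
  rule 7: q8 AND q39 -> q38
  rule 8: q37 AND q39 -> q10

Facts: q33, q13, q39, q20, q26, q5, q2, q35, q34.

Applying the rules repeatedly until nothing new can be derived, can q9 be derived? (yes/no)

Round 1 — rule 1, rule 4, rule 5, derive q24, q36, q8.
Round 2 — rule 7, derive q38.
Round 3 — rule 2, derive q10.
Round 4 — rule 3, derive q28.
Fixed point reached. No rule has q9 as a consequent, and it is not given.

no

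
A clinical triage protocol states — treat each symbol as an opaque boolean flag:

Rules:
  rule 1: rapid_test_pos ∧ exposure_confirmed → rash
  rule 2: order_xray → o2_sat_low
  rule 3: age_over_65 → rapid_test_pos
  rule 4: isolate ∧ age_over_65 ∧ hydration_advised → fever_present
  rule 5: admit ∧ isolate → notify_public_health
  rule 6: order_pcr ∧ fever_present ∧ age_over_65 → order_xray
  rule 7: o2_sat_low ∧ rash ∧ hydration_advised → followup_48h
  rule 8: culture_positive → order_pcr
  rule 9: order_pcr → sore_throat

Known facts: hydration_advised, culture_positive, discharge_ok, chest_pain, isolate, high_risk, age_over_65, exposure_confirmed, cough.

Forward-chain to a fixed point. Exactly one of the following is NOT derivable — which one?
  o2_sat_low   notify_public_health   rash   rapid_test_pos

notify_public_health

Round 1 — rule 3, rule 4, rule 8, derive rapid_test_pos, fever_present, order_pcr.
Round 2 — rule 1, rule 6, rule 9, derive rash, order_xray, sore_throat.
Round 3 — rule 2, derive o2_sat_low.
Round 4 — rule 7, derive followup_48h.
Derived: rapid_test_pos (round 1), rash (round 2), o2_sat_low (round 3). notify_public_health never appears in any round.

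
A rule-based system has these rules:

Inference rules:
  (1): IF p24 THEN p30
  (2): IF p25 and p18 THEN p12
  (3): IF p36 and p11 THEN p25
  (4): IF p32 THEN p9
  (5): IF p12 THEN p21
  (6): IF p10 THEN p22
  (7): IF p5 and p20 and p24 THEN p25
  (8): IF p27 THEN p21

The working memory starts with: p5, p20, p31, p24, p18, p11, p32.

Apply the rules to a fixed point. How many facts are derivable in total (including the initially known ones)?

Round 1: (1) [IF p24 THEN p30]; (4) [IF p32 THEN p9]; (7) [IF p5 and p20 and p24 THEN p25]. Adds p30, p9, p25.
Round 2: (2) [IF p25 and p18 THEN p12]. Adds p12.
Round 3: (5) [IF p12 THEN p21]. Adds p21.
Closure: {p11, p12, p18, p20, p21, p24, p25, p30, p31, p32, p5, p9} — 12 facts.

12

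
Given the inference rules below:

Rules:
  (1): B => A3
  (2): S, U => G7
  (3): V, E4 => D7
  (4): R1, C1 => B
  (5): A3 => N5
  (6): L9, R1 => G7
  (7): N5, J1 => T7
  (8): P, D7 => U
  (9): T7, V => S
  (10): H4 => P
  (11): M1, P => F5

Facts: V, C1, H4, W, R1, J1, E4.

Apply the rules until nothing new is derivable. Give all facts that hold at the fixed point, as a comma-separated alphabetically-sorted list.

A3, B, C1, D7, E4, G7, H4, J1, N5, P, R1, S, T7, U, V, W

[1] (3) [V, E4 => D7]; (4) [R1, C1 => B]; (10) [H4 => P]. ⇒ new: D7, B, P.
[2] (1) [B => A3]; (8) [P, D7 => U]. ⇒ new: A3, U.
[3] (5) [A3 => N5]. ⇒ new: N5.
[4] (7) [N5, J1 => T7]. ⇒ new: T7.
[5] (9) [T7, V => S]. ⇒ new: S.
[6] (2) [S, U => G7]. ⇒ new: G7.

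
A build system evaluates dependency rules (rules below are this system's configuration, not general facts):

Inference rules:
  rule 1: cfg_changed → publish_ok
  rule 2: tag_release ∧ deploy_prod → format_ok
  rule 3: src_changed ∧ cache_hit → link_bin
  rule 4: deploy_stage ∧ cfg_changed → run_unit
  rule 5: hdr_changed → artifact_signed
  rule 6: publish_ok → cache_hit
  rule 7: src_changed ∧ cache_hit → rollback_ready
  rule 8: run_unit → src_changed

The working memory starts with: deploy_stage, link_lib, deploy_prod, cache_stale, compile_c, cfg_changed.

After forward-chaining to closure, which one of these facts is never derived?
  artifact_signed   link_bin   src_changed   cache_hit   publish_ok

artifact_signed

Round 1 — rule 1, rule 4, derive publish_ok, run_unit.
Round 2 — rule 6, rule 8, derive cache_hit, src_changed.
Round 3 — rule 3, rule 7, derive link_bin, rollback_ready.
Derived: link_bin (round 3), src_changed (round 2), publish_ok (round 1), cache_hit (round 2). artifact_signed never appears in any round.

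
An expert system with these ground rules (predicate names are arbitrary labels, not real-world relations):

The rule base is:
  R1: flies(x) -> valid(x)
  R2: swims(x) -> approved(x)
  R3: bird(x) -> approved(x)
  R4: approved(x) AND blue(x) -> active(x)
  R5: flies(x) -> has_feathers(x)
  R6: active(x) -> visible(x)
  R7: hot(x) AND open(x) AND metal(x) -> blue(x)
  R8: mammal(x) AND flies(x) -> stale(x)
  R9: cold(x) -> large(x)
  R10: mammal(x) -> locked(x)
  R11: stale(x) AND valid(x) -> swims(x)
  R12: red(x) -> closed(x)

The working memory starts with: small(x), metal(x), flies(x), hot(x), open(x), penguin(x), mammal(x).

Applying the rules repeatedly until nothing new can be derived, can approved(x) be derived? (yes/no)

Round 1: R1 [flies(x) -> valid(x)]; R5 [flies(x) -> has_feathers(x)]; R7 [hot(x) AND open(x) AND metal(x) -> blue(x)]; R8 [mammal(x) AND flies(x) -> stale(x)]; R10 [mammal(x) -> locked(x)]. New: valid(x), has_feathers(x), blue(x), stale(x), locked(x).
Round 2: R11 [stale(x) AND valid(x) -> swims(x)]. New: swims(x).
Round 3: R2 [swims(x) -> approved(x)]. New: approved(x).
Round 4: R4 [approved(x) AND blue(x) -> active(x)]. New: active(x).
Round 5: R6 [active(x) -> visible(x)]. New: visible(x).
approved(x) appears in round 3, so it is derivable.

yes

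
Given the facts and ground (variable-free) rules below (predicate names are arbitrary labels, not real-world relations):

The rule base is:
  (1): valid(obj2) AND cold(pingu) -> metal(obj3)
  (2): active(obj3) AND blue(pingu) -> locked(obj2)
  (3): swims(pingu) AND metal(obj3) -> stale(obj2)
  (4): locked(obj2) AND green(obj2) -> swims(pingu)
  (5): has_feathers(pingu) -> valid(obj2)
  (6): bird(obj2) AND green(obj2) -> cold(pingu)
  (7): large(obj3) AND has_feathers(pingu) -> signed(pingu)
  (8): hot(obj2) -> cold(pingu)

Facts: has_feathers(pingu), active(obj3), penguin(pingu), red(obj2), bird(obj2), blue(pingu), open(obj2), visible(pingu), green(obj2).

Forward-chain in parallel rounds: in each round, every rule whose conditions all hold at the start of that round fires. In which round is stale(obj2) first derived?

[1] (2) [active(obj3) AND blue(pingu) -> locked(obj2)]; (5) [has_feathers(pingu) -> valid(obj2)]; (6) [bird(obj2) AND green(obj2) -> cold(pingu)]. ⇒ new: locked(obj2), valid(obj2), cold(pingu).
[2] (1) [valid(obj2) AND cold(pingu) -> metal(obj3)]; (4) [locked(obj2) AND green(obj2) -> swims(pingu)]. ⇒ new: metal(obj3), swims(pingu).
[3] (3) [swims(pingu) AND metal(obj3) -> stale(obj2)]. ⇒ new: stale(obj2).
stale(obj2) first appears in round 3.

3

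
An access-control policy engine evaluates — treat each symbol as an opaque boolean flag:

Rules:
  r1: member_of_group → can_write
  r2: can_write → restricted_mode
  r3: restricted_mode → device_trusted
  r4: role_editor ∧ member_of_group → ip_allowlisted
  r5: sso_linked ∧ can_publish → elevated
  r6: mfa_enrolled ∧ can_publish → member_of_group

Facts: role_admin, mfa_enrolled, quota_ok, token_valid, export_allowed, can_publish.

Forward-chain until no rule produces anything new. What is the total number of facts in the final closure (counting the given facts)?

10

Round 1 — r6, derive member_of_group.
Round 2 — r1, derive can_write.
Round 3 — r2, derive restricted_mode.
Round 4 — r3, derive device_trusted.
Closure: {can_publish, can_write, device_trusted, export_allowed, member_of_group, mfa_enrolled, quota_ok, restricted_mode, role_admin, token_valid} — 10 facts.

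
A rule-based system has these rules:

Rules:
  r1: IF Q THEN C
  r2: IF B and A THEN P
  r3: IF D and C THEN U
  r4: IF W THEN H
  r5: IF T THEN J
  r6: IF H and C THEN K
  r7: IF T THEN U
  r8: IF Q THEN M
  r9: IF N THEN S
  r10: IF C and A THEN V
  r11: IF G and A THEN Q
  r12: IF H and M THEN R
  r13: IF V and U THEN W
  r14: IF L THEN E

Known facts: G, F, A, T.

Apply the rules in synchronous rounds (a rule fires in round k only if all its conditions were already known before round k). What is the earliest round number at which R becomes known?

6

Round 1: r5 [IF T THEN J]; r7 [IF T THEN U]; r11 [IF G and A THEN Q]. Adds J, U, Q.
Round 2: r1 [IF Q THEN C]; r8 [IF Q THEN M]. Adds C, M.
Round 3: r10 [IF C and A THEN V]. Adds V.
Round 4: r13 [IF V and U THEN W]. Adds W.
Round 5: r4 [IF W THEN H]. Adds H.
Round 6: r6 [IF H and C THEN K]; r12 [IF H and M THEN R]. Adds K, R.
R first appears in round 6.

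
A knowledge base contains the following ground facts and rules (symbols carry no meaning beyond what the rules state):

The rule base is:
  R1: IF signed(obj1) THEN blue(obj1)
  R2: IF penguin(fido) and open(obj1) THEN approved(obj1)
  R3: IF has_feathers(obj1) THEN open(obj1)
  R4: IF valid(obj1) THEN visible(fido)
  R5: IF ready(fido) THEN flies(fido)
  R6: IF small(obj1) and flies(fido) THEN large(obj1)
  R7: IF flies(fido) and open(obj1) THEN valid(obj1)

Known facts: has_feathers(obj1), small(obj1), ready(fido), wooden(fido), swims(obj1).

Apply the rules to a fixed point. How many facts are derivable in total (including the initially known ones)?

Round 1 fires R3, R5, giving open(obj1), flies(fido).
Round 2 fires R6, R7, giving large(obj1), valid(obj1).
Round 3 fires R4, giving visible(fido).
Closure: {flies(fido), has_feathers(obj1), large(obj1), open(obj1), ready(fido), small(obj1), swims(obj1), valid(obj1), visible(fido), wooden(fido)} — 10 facts.

10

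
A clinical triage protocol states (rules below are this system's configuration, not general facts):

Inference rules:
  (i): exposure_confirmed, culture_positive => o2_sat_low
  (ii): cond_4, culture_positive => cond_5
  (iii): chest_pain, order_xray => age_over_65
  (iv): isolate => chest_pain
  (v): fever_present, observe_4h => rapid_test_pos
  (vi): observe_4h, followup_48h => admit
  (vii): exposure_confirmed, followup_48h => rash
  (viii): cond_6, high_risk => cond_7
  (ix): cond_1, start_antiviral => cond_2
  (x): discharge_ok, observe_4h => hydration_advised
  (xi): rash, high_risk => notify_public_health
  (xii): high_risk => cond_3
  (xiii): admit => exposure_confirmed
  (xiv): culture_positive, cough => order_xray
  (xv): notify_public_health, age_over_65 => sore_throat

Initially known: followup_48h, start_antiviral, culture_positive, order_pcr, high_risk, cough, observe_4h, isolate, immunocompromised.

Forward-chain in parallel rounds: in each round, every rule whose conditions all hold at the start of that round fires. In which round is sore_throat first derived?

5

Round 1 — (iv), (vi), (xii), (xiv), derive chest_pain, admit, cond_3, order_xray.
Round 2 — (iii), (xiii), derive age_over_65, exposure_confirmed.
Round 3 — (i), (vii), derive o2_sat_low, rash.
Round 4 — (xi), derive notify_public_health.
Round 5 — (xv), derive sore_throat.
sore_throat first appears in round 5.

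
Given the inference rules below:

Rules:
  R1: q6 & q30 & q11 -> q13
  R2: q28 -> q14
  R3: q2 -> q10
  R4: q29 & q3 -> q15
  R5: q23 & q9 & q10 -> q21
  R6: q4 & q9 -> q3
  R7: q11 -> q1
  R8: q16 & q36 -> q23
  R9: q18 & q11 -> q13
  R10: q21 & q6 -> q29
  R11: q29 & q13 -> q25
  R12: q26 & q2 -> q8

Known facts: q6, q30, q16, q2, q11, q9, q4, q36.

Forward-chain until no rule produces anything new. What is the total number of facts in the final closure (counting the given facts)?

Round 1: R1 [q6 & q30 & q11 -> q13]; R3 [q2 -> q10]; R6 [q4 & q9 -> q3]; R7 [q11 -> q1]; R8 [q16 & q36 -> q23]. New: q13, q10, q3, q1, q23.
Round 2: R5 [q23 & q9 & q10 -> q21]. New: q21.
Round 3: R10 [q21 & q6 -> q29]. New: q29.
Round 4: R4 [q29 & q3 -> q15]; R11 [q29 & q13 -> q25]. New: q15, q25.
Closure: {q1, q10, q11, q13, q15, q16, q2, q21, q23, q25, q29, q3, q30, q36, q4, q6, q9} — 17 facts.

17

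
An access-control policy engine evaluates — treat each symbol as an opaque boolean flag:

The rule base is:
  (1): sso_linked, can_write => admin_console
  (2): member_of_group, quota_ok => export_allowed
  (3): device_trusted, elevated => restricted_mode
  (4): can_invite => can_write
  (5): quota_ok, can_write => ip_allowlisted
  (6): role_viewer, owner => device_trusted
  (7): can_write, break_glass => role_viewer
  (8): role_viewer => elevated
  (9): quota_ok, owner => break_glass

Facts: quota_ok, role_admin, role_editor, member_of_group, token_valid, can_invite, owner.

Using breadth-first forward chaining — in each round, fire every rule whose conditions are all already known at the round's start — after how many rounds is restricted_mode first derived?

4

Round 1: (2) [member_of_group, quota_ok => export_allowed]; (4) [can_invite => can_write]; (9) [quota_ok, owner => break_glass]. Adds export_allowed, can_write, break_glass.
Round 2: (5) [quota_ok, can_write => ip_allowlisted]; (7) [can_write, break_glass => role_viewer]. Adds ip_allowlisted, role_viewer.
Round 3: (6) [role_viewer, owner => device_trusted]; (8) [role_viewer => elevated]. Adds device_trusted, elevated.
Round 4: (3) [device_trusted, elevated => restricted_mode]. Adds restricted_mode.
restricted_mode first appears in round 4.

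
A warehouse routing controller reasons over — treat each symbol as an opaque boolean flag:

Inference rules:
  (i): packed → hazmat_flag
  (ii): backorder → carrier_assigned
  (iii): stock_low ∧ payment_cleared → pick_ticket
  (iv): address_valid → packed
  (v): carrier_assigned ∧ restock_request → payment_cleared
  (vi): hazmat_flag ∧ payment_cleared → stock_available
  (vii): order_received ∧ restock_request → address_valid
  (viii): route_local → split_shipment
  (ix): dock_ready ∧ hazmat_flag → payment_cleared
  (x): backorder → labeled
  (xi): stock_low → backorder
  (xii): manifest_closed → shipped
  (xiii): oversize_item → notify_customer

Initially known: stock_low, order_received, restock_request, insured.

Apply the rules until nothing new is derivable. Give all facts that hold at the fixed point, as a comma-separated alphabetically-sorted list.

address_valid, backorder, carrier_assigned, hazmat_flag, insured, labeled, order_received, packed, payment_cleared, pick_ticket, restock_request, stock_available, stock_low

Round 1: (vii) [order_received ∧ restock_request → address_valid]; (xi) [stock_low → backorder]. New: address_valid, backorder.
Round 2: (ii) [backorder → carrier_assigned]; (iv) [address_valid → packed]; (x) [backorder → labeled]. New: carrier_assigned, packed, labeled.
Round 3: (i) [packed → hazmat_flag]; (v) [carrier_assigned ∧ restock_request → payment_cleared]. New: hazmat_flag, payment_cleared.
Round 4: (iii) [stock_low ∧ payment_cleared → pick_ticket]; (vi) [hazmat_flag ∧ payment_cleared → stock_available]. New: pick_ticket, stock_available.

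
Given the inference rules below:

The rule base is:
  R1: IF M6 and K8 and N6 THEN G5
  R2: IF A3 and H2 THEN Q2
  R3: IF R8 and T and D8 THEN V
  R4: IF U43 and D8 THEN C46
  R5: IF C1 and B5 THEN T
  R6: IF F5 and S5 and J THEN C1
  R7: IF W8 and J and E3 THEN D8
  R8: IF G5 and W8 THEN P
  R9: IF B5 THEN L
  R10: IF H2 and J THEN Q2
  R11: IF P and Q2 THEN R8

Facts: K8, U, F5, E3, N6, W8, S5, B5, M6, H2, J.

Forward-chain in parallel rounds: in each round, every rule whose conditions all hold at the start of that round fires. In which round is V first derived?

Round 1: R1 [IF M6 and K8 and N6 THEN G5]; R6 [IF F5 and S5 and J THEN C1]; R7 [IF W8 and J and E3 THEN D8]; R9 [IF B5 THEN L]; R10 [IF H2 and J THEN Q2]. New: G5, C1, D8, L, Q2.
Round 2: R5 [IF C1 and B5 THEN T]; R8 [IF G5 and W8 THEN P]. New: T, P.
Round 3: R11 [IF P and Q2 THEN R8]. New: R8.
Round 4: R3 [IF R8 and T and D8 THEN V]. New: V.
V first appears in round 4.

4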